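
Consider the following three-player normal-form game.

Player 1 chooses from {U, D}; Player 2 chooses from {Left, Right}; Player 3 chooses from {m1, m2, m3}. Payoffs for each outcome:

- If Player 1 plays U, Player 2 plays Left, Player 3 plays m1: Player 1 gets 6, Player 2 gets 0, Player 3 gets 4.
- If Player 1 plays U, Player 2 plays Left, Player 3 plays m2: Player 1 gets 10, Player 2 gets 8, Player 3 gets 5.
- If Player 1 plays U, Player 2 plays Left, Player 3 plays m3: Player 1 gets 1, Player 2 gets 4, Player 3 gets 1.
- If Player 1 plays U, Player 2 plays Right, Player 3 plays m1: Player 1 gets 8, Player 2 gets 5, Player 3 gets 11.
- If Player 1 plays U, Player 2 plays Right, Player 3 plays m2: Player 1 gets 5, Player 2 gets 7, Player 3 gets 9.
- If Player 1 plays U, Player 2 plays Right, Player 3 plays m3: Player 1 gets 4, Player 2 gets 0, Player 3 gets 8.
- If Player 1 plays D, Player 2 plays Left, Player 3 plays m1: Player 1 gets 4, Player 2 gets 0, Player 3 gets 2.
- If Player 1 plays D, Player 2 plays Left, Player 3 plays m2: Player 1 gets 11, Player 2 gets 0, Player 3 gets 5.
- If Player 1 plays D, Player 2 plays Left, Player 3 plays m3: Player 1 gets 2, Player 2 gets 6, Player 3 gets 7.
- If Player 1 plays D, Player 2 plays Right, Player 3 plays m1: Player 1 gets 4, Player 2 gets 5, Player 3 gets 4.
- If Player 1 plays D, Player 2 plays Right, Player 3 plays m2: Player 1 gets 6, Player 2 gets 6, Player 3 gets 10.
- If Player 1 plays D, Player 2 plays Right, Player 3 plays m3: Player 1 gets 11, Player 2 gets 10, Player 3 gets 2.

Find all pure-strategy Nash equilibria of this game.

The pure Nash equilibria are (U, Right, m1) and (D, Right, m2).

Player 1 against (Left, m1): payoffs 6, 4 → best response U.
Player 1 against (Left, m2): payoffs 10, 11 → best response D.
Player 1 against (Left, m3): payoffs 1, 2 → best response D.
Player 1 against (Right, m1): payoffs 8, 4 → best response U.
Player 1 against (Right, m2): payoffs 5, 6 → best response D.
Player 1 against (Right, m3): payoffs 4, 11 → best response D.
Player 2 against (U, m1): payoffs 0, 5 → best response Right.
Player 2 against (U, m2): payoffs 8, 7 → best response Left.
Player 2 against (U, m3): payoffs 4, 0 → best response Left.
Player 2 against (D, m1): payoffs 0, 5 → best response Right.
Player 2 against (D, m2): payoffs 0, 6 → best response Right.
Player 2 against (D, m3): payoffs 6, 10 → best response Right.
Player 3 against (U, Left): payoffs 4, 5, 1 → best response m2.
Player 3 against (U, Right): payoffs 11, 9, 8 → best response m1.
Player 3 against (D, Left): payoffs 2, 5, 7 → best response m3.
Player 3 against (D, Right): payoffs 4, 10, 2 → best response m2.
Mutual best responses: (U, Right, m1); (D, Right, m2).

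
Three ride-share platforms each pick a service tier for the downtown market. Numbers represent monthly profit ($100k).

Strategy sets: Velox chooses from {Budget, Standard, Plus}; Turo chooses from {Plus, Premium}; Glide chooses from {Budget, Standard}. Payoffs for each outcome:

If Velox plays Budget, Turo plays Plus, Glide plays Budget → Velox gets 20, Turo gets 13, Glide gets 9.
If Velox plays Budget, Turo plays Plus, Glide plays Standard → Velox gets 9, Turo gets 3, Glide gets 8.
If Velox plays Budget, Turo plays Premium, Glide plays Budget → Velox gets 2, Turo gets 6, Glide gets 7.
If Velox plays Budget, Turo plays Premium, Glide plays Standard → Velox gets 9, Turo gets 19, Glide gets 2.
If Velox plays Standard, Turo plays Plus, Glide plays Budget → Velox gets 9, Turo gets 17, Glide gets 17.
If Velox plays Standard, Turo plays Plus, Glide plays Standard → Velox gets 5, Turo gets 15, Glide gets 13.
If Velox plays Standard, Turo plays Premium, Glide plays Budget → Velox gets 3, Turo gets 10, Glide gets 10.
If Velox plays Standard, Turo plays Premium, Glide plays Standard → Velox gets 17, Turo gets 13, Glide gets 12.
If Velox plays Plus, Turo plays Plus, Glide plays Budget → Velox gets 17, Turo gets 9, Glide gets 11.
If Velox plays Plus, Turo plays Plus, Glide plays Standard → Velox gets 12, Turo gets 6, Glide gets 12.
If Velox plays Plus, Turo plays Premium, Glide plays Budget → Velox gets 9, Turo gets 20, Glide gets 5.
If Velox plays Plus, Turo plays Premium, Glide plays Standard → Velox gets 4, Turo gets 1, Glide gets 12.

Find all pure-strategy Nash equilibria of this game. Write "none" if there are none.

Velox against (Plus, Budget): payoffs 20, 9, 17 → best response Budget.
Velox against (Plus, Standard): payoffs 9, 5, 12 → best response Plus.
Velox against (Premium, Budget): payoffs 2, 3, 9 → best response Plus.
Velox against (Premium, Standard): payoffs 9, 17, 4 → best response Standard.
Turo against (Budget, Budget): payoffs 13, 6 → best response Plus.
Turo against (Budget, Standard): payoffs 3, 19 → best response Premium.
Turo against (Standard, Budget): payoffs 17, 10 → best response Plus.
Turo against (Standard, Standard): payoffs 15, 13 → best response Plus.
Turo against (Plus, Budget): payoffs 9, 20 → best response Premium.
Turo against (Plus, Standard): payoffs 6, 1 → best response Plus.
Glide against (Budget, Plus): payoffs 9, 8 → best response Budget.
Glide against (Budget, Premium): payoffs 7, 2 → best response Budget.
Glide against (Standard, Plus): payoffs 17, 13 → best response Budget.
Glide against (Standard, Premium): payoffs 10, 12 → best response Standard.
Glide against (Plus, Plus): payoffs 11, 12 → best response Standard.
Glide against (Plus, Premium): payoffs 5, 12 → best response Standard.
Mutual best responses: (Budget, Plus, Budget); (Plus, Plus, Standard).

Pure-strategy Nash equilibria: (Budget, Plus, Budget); (Plus, Plus, Standard)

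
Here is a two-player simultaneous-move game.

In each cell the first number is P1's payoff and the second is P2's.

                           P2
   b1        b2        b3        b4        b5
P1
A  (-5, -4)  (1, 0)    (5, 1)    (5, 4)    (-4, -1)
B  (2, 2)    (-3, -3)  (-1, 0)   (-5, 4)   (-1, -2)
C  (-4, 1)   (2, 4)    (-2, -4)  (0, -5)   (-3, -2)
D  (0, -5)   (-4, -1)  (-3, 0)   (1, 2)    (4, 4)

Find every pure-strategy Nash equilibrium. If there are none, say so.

(A, b4); (C, b2); (D, b5)

P1 against b1: payoffs -5, 2, -4, 0 → best response B.
P1 against b2: payoffs 1, -3, 2, -4 → best response C.
P1 against b3: payoffs 5, -1, -2, -3 → best response A.
P1 against b4: payoffs 5, -5, 0, 1 → best response A.
P1 against b5: payoffs -4, -1, -3, 4 → best response D.
P2 against A: payoffs -4, 0, 1, 4, -1 → best response b4.
P2 against B: payoffs 2, -3, 0, 4, -2 → best response b4.
P2 against C: payoffs 1, 4, -4, -5, -2 → best response b2.
P2 against D: payoffs -5, -1, 0, 2, 4 → best response b5.
Mutual best responses: (A, b4); (C, b2); (D, b5).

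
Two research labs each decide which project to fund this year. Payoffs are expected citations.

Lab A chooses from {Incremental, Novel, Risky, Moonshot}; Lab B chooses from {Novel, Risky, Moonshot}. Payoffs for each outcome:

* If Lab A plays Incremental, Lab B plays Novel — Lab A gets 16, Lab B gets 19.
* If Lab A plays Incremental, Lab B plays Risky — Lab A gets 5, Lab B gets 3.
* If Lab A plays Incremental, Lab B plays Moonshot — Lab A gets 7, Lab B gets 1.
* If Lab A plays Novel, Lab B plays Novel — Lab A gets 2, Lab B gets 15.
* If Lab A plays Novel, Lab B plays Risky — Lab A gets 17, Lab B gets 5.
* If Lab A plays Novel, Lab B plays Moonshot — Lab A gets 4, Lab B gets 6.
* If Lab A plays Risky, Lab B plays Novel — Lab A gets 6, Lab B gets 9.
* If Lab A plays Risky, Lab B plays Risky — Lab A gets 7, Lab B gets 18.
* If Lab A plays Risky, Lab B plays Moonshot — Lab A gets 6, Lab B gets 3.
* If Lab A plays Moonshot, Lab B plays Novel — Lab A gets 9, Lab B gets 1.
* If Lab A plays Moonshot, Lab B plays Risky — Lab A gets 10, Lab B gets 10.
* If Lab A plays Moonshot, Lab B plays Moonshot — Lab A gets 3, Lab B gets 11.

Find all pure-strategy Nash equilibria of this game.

Pure NE: (Incremental, Novel)

Check each profile: it is a Nash equilibrium iff no player can strictly gain by switching unilaterally.
(Incremental, Novel): Lab A gets 16, best alternative 9; Lab B gets 19, best alternative 3. No profitable deviation — NE.
(Incremental, Risky): Lab A can switch to Novel (5 → 17). Not NE.
(Incremental, Moonshot): Lab B can switch to Novel (1 → 19). Not NE.
(Novel, Novel): Lab A can switch to Incremental (2 → 16). Not NE.
(Novel, Risky): Lab B can switch to Novel (5 → 15). Not NE.
(Novel, Moonshot): Lab A can switch to Incremental (4 → 7). Not NE.
(Risky, Novel): Lab A can switch to Incremental (6 → 16). Not NE.
(Risky, Risky): Lab A can switch to Novel (7 → 17). Not NE.
(Risky, Moonshot): Lab A can switch to Incremental (6 → 7). Not NE.
(The remaining 3 profiles each have a profitable deviation by the same check.)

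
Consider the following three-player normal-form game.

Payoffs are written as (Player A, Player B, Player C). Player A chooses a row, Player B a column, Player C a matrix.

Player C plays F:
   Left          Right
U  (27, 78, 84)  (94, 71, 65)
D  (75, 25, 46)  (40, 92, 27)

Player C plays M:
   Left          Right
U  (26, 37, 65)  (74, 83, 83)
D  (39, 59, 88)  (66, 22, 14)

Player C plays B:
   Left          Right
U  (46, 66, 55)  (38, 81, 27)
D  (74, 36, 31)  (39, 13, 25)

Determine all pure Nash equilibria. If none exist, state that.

(U, Right, M), (D, Left, M)

Player A against (Left, F): payoffs 27, 75 → best response D.
Player A against (Left, M): payoffs 26, 39 → best response D.
Player A against (Left, B): payoffs 46, 74 → best response D.
Player A against (Right, F): payoffs 94, 40 → best response U.
Player A against (Right, M): payoffs 74, 66 → best response U.
Player A against (Right, B): payoffs 38, 39 → best response D.
Player B against (U, F): payoffs 78, 71 → best response Left.
Player B against (U, M): payoffs 37, 83 → best response Right.
Player B against (U, B): payoffs 66, 81 → best response Right.
Player B against (D, F): payoffs 25, 92 → best response Right.
Player B against (D, M): payoffs 59, 22 → best response Left.
Player B against (D, B): payoffs 36, 13 → best response Left.
Player C against (U, Left): payoffs 84, 65, 55 → best response F.
Player C against (U, Right): payoffs 65, 83, 27 → best response M.
Player C against (D, Left): payoffs 46, 88, 31 → best response M.
Player C against (D, Right): payoffs 27, 14, 25 → best response F.
Mutual best responses: (U, Right, M); (D, Left, M).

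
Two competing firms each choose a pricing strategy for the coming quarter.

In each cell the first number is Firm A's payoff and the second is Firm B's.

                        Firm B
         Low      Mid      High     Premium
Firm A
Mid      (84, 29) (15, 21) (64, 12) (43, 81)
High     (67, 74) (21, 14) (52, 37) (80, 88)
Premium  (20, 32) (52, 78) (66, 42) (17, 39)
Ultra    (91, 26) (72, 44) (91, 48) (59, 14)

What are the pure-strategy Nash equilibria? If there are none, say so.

The pure Nash equilibria are (High, Premium) and (Ultra, High).

Firm A against Low: payoffs 84, 67, 20, 91 → best response Ultra.
Firm A against Mid: payoffs 15, 21, 52, 72 → best response Ultra.
Firm A against High: payoffs 64, 52, 66, 91 → best response Ultra.
Firm A against Premium: payoffs 43, 80, 17, 59 → best response High.
Firm B against Mid: payoffs 29, 21, 12, 81 → best response Premium.
Firm B against High: payoffs 74, 14, 37, 88 → best response Premium.
Firm B against Premium: payoffs 32, 78, 42, 39 → best response Mid.
Firm B against Ultra: payoffs 26, 44, 48, 14 → best response High.
Mutual best responses: (High, Premium); (Ultra, High).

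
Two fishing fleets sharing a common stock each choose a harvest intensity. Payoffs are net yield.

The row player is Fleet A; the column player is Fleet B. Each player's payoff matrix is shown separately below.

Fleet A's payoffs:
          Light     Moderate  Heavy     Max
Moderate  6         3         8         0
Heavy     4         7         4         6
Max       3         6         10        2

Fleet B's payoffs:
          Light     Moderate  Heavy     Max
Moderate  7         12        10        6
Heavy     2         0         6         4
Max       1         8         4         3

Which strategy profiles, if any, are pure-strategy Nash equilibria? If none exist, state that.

none

Fleet A against Light: payoffs 6, 4, 3 → best response Moderate.
Fleet A against Moderate: payoffs 3, 7, 6 → best response Heavy.
Fleet A against Heavy: payoffs 8, 4, 10 → best response Max.
Fleet A against Max: payoffs 0, 6, 2 → best response Heavy.
Fleet B against Moderate: payoffs 7, 12, 10, 6 → best response Moderate.
Fleet B against Heavy: payoffs 2, 0, 6, 4 → best response Heavy.
Fleet B against Max: payoffs 1, 8, 4, 3 → best response Moderate.
No profile is a mutual best response for all players.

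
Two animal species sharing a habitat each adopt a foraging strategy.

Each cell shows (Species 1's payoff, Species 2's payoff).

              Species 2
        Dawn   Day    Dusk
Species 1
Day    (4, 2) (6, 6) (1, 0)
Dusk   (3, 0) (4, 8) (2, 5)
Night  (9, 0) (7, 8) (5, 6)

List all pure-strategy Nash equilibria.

(Night, Day)

(Day, Dawn): Species 1 can switch to Night (4 → 9). Not NE.
(Day, Day): Species 1 can switch to Night (6 → 7). Not NE.
(Day, Dusk): Species 1 can switch to Dusk (1 → 2). Not NE.
(Dusk, Dawn): Species 1 can switch to Day (3 → 4). Not NE.
(Dusk, Day): Species 1 can switch to Day (4 → 6). Not NE.
(Dusk, Dusk): Species 1 can switch to Night (2 → 5). Not NE.
(Night, Day): Species 1 gets 7, best alternative 6; Species 2 gets 8, best alternative 6. No profitable deviation — NE.
(The remaining 2 profiles each have a profitable deviation by the same check.)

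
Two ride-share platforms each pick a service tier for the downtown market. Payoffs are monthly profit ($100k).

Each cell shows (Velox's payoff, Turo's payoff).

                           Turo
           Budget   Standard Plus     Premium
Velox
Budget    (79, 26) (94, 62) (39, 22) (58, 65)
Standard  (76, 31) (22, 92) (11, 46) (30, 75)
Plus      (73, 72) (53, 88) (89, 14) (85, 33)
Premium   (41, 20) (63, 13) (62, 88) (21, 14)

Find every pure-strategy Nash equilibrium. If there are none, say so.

(Budget, Budget): Turo can switch to Standard (26 → 62). Not NE.
(Budget, Standard): Turo can switch to Premium (62 → 65). Not NE.
(Budget, Plus): Velox can switch to Plus (39 → 89). Not NE.
(Budget, Premium): Velox can switch to Plus (58 → 85). Not NE.
(Standard, Budget): Velox can switch to Budget (76 → 79). Not NE.
(Standard, Standard): Velox can switch to Budget (22 → 94). Not NE.
(Standard, Plus): Velox can switch to Budget (11 → 39). Not NE.
(Standard, Premium): Velox can switch to Budget (30 → 58). Not NE.
(The remaining 8 profiles each have a profitable deviation by the same check.)

No pure-strategy Nash equilibrium.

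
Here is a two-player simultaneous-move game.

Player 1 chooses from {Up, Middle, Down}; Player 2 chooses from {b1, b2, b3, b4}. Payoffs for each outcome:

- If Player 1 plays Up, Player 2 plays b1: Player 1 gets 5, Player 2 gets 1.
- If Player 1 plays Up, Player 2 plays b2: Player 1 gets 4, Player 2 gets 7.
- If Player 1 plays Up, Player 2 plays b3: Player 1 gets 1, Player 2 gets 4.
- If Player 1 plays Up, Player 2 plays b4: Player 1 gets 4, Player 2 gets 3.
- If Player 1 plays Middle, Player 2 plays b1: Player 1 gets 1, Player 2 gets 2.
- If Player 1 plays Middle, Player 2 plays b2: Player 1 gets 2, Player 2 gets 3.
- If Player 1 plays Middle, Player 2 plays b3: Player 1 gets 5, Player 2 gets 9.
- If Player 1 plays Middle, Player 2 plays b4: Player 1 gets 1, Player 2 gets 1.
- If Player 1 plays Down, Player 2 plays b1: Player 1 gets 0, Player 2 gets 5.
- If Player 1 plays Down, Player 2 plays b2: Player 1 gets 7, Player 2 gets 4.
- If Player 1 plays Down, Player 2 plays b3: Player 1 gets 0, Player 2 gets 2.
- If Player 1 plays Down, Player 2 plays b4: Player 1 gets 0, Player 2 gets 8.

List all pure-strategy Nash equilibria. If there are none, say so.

Pure NE: (Middle, b3)

Mark each player's best response to every combination of opponents' strategies; a profile where every player is best-responding is a pure Nash equilibrium.
Player 1 against b1: payoffs 5, 1, 0 → best response Up.
Player 1 against b2: payoffs 4, 2, 7 → best response Down.
Player 1 against b3: payoffs 1, 5, 0 → best response Middle.
Player 1 against b4: payoffs 4, 1, 0 → best response Up.
Player 2 against Up: payoffs 1, 7, 4, 3 → best response b2.
Player 2 against Middle: payoffs 2, 3, 9, 1 → best response b3.
Player 2 against Down: payoffs 5, 4, 2, 8 → best response b4.
Mutual best responses: (Middle, b3).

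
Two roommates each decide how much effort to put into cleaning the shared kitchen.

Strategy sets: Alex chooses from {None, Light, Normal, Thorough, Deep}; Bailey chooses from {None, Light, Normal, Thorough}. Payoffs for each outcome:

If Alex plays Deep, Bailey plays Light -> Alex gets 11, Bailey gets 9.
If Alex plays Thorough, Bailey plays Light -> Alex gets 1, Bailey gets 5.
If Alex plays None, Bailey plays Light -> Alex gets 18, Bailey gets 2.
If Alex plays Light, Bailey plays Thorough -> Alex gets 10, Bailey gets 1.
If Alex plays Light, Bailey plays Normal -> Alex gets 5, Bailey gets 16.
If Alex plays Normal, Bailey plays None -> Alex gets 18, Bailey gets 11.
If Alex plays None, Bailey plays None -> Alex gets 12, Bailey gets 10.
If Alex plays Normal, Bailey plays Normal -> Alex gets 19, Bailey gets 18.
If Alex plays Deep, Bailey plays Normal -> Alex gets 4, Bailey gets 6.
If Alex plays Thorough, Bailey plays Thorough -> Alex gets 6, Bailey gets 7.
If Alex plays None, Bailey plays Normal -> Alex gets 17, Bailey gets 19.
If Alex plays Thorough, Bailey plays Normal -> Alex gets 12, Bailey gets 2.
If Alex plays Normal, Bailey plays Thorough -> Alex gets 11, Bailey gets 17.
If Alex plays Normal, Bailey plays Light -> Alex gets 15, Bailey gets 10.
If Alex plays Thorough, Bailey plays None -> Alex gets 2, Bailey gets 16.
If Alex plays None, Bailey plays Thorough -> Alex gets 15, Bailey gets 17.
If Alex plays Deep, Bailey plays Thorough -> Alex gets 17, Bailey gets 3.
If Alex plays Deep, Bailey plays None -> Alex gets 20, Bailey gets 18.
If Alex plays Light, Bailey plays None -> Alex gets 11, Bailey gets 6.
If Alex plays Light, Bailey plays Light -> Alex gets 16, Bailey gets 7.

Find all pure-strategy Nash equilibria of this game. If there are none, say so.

Pure-strategy Nash equilibria: (Normal, Normal) and (Deep, None)

For each strategy profile, look for a profitable unilateral deviation.
(None, None): Alex can switch to Normal (12 → 18). Not NE.
(None, Light): Bailey can switch to None (2 → 10). Not NE.
(None, Normal): Alex can switch to Normal (17 → 19). Not NE.
(None, Thorough): Alex can switch to Deep (15 → 17). Not NE.
(Light, None): Alex can switch to None (11 → 12). Not NE.
(Light, Light): Alex can switch to None (16 → 18). Not NE.
(Normal, Normal): Alex gets 19, best alternative 17; Bailey gets 18, best alternative 17. No profitable deviation — NE.
(Deep, None): Alex gets 20, best alternative 18; Bailey gets 18, best alternative 9. No profitable deviation — NE.
(The remaining 12 profiles each have a profitable deviation by the same check.)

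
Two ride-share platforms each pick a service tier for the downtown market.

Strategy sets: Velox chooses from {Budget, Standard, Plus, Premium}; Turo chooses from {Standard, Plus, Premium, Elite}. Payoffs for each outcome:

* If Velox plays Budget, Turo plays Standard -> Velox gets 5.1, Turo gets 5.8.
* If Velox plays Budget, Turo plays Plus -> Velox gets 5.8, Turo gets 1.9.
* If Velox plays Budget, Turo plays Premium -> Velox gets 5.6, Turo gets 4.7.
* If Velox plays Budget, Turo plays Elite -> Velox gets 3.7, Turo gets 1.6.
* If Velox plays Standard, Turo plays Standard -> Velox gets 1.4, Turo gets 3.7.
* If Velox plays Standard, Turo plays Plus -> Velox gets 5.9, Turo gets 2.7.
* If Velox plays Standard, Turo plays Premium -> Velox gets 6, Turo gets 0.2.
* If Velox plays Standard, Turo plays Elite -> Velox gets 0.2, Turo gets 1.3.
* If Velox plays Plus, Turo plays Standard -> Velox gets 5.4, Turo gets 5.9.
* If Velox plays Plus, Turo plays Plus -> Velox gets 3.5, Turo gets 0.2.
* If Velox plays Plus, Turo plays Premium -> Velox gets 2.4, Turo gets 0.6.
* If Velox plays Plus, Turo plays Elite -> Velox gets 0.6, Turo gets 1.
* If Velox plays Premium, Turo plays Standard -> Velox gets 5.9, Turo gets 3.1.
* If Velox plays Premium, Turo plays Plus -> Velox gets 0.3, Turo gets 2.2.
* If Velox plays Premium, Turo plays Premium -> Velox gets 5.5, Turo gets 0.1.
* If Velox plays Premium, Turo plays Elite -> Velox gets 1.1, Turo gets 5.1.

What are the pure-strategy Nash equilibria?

Mark each player's best response to every combination of opponents' strategies; a profile where every player is best-responding is a pure Nash equilibrium.
Velox against Standard: payoffs 5.1, 1.4, 5.4, 5.9 → best response Premium.
Velox against Plus: payoffs 5.8, 5.9, 3.5, 0.3 → best response Standard.
Velox against Premium: payoffs 5.6, 6, 2.4, 5.5 → best response Standard.
Velox against Elite: payoffs 3.7, 0.2, 0.6, 1.1 → best response Budget.
Turo against Budget: payoffs 5.8, 1.9, 4.7, 1.6 → best response Standard.
Turo against Standard: payoffs 3.7, 2.7, 0.2, 1.3 → best response Standard.
Turo against Plus: payoffs 5.9, 0.2, 0.6, 1 → best response Standard.
Turo against Premium: payoffs 3.1, 2.2, 0.1, 5.1 → best response Elite.
No profile is a mutual best response for all players.

There is no pure-strategy Nash equilibrium.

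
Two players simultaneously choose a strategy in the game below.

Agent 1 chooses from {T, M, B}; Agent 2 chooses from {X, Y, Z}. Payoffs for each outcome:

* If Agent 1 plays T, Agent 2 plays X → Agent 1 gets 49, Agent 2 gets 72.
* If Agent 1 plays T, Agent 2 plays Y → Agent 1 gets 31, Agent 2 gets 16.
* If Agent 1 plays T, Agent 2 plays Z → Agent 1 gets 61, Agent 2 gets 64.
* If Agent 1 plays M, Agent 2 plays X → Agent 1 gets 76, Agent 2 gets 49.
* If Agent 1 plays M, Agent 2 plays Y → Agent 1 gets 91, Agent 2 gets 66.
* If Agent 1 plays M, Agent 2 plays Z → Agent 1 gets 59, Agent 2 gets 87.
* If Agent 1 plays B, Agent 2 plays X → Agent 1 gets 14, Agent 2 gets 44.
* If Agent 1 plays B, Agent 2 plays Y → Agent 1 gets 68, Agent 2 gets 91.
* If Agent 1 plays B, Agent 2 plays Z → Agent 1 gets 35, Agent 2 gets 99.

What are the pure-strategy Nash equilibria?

none

Agent 1 against X: payoffs 49, 76, 14 → best response M.
Agent 1 against Y: payoffs 31, 91, 68 → best response M.
Agent 1 against Z: payoffs 61, 59, 35 → best response T.
Agent 2 against T: payoffs 72, 16, 64 → best response X.
Agent 2 against M: payoffs 49, 66, 87 → best response Z.
Agent 2 against B: payoffs 44, 91, 99 → best response Z.
No profile is a mutual best response for all players.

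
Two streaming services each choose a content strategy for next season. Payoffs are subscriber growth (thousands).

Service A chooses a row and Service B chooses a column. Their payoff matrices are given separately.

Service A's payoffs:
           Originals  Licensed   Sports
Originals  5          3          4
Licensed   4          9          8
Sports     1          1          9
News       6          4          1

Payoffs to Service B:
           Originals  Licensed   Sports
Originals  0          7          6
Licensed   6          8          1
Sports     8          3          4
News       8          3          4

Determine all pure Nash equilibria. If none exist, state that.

For each strategy profile, look for a profitable unilateral deviation.
(Originals, Originals): Service A can switch to News (5 → 6). Not NE.
(Originals, Licensed): Service A can switch to Licensed (3 → 9). Not NE.
(Originals, Sports): Service A can switch to Licensed (4 → 8). Not NE.
(Licensed, Originals): Service A can switch to Originals (4 → 5). Not NE.
(Licensed, Licensed): Service A gets 9, best alternative 4; Service B gets 8, best alternative 6. No profitable deviation — NE.
(Licensed, Sports): Service A can switch to Sports (8 → 9). Not NE.
(Sports, Originals): Service A can switch to Originals (1 → 5). Not NE.
(News, Originals): Service A gets 6, best alternative 5; Service B gets 8, best alternative 4. No profitable deviation — NE.
(The remaining 4 profiles each have a profitable deviation by the same check.)

Pure-strategy Nash equilibria: (Licensed, Licensed), (News, Originals)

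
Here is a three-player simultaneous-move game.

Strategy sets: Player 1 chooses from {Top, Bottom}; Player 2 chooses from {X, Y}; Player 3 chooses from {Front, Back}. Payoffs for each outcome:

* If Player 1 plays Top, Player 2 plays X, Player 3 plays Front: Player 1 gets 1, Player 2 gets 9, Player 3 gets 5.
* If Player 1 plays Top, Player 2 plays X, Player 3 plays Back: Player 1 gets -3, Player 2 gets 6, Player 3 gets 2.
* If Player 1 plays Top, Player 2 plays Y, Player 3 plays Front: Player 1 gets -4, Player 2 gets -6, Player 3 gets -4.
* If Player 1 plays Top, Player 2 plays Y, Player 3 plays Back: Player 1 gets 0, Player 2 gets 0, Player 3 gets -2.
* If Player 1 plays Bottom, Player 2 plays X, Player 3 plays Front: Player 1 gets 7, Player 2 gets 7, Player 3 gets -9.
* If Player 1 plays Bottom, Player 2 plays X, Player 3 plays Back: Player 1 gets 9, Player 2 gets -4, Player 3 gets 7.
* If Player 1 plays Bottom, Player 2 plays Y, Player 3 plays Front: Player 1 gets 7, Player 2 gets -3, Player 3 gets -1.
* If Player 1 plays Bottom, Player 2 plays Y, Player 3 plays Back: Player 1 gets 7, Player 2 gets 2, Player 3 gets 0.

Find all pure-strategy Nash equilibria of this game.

For each strategy profile, look for a profitable unilateral deviation.
(Top, X, Front): Player 1 can switch to Bottom (1 → 7). Not NE.
(Top, X, Back): Player 1 can switch to Bottom (-3 → 9). Not NE.
(Top, Y, Front): Player 1 can switch to Bottom (-4 → 7). Not NE.
(Top, Y, Back): Player 1 can switch to Bottom (0 → 7). Not NE.
(Bottom, X, Front): Player 3 can switch to Back (-9 → 7). Not NE.
(Bottom, X, Back): Player 2 can switch to Y (-4 → 2). Not NE.
(Bottom, Y, Front): Player 2 can switch to X (-3 → 7). Not NE.
(Bottom, Y, Back): Player 1 gets 7, best alternative 0; Player 2 gets 2, best alternative -4; Player 3 gets 0, best alternative -1. No profitable deviation — NE.

The unique pure-strategy Nash equilibrium is (Bottom, Y, Back).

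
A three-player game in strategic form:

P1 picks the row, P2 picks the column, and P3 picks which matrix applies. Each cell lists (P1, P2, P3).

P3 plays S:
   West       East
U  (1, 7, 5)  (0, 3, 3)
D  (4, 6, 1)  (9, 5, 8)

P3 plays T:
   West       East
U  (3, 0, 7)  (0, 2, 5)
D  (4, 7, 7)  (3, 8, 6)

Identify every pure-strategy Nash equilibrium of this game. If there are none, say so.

(U, West, S): P1 can switch to D (1 → 4). Not NE.
(U, West, T): P1 can switch to D (3 → 4). Not NE.
(U, East, S): P1 can switch to D (0 → 9). Not NE.
(U, East, T): P1 can switch to D (0 → 3). Not NE.
(D, West, S): P3 can switch to T (1 → 7). Not NE.
(D, West, T): P2 can switch to East (7 → 8). Not NE.
(D, East, S): P2 can switch to West (5 → 6). Not NE.
(D, East, T): P3 can switch to S (6 → 8). Not NE.

none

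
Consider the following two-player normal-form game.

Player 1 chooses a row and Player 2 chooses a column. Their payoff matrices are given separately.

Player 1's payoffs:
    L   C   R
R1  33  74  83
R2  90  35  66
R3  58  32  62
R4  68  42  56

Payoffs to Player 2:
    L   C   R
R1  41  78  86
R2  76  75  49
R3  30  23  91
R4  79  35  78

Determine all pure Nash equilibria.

(R1, L): Player 1 can switch to R2 (33 → 90). Not NE.
(R1, C): Player 2 can switch to R (78 → 86). Not NE.
(R1, R): Player 1 gets 83, best alternative 66; Player 2 gets 86, best alternative 78. No profitable deviation — NE.
(R2, L): Player 1 gets 90, best alternative 68; Player 2 gets 76, best alternative 75. No profitable deviation — NE.
(R2, C): Player 1 can switch to R1 (35 → 74). Not NE.
(R2, R): Player 1 can switch to R1 (66 → 83). Not NE.
(R3, L): Player 1 can switch to R2 (58 → 90). Not NE.
(R3, C): Player 1 can switch to R1 (32 → 74). Not NE.
(The remaining 4 profiles each have a profitable deviation by the same check.)

The pure Nash equilibria are (R1, R), (R2, L).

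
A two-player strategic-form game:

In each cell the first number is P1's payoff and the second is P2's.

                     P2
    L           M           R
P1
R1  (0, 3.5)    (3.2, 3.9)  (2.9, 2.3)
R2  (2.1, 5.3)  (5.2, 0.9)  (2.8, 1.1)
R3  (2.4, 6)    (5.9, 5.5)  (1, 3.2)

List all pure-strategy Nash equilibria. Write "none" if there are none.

(R1, L): P1 can switch to R2 (0 → 2.1). Not NE.
(R1, M): P1 can switch to R2 (3.2 → 5.2). Not NE.
(R1, R): P2 can switch to L (2.3 → 3.5). Not NE.
(R2, L): P1 can switch to R3 (2.1 → 2.4). Not NE.
(R2, M): P1 can switch to R3 (5.2 → 5.9). Not NE.
(R2, R): P1 can switch to R1 (2.8 → 2.9). Not NE.
(R3, L): P1 gets 2.4, best alternative 2.1; P2 gets 6, best alternative 5.5. No profitable deviation — NE.
(The remaining 2 profiles each have a profitable deviation by the same check.)

Pure NE: (R3, L)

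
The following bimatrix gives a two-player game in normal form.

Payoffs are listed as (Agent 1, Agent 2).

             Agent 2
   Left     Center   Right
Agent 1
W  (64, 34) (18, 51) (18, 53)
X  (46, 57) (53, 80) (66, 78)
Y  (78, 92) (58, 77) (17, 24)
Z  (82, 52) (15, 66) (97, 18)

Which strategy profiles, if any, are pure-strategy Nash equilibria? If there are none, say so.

No pure-strategy Nash equilibrium.

(W, Left): Agent 1 can switch to Y (64 → 78). Not NE.
(W, Center): Agent 1 can switch to X (18 → 53). Not NE.
(W, Right): Agent 1 can switch to X (18 → 66). Not NE.
(X, Left): Agent 1 can switch to W (46 → 64). Not NE.
(X, Center): Agent 1 can switch to Y (53 → 58). Not NE.
(X, Right): Agent 1 can switch to Z (66 → 97). Not NE.
(Y, Left): Agent 1 can switch to Z (78 → 82). Not NE.
(Y, Center): Agent 2 can switch to Left (77 → 92). Not NE.
(The remaining 4 profiles each have a profitable deviation by the same check.)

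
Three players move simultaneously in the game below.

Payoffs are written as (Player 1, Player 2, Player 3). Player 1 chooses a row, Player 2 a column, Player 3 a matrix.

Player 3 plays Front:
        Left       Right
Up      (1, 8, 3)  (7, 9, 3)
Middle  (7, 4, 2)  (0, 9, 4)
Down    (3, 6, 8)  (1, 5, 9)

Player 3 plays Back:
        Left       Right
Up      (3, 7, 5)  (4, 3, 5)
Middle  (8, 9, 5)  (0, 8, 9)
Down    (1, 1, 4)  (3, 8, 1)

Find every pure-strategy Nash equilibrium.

The unique pure-strategy Nash equilibrium is (Middle, Left, Back).

Player 1 against (Left, Front): payoffs 1, 7, 3 → best response Middle.
Player 1 against (Left, Back): payoffs 3, 8, 1 → best response Middle.
Player 1 against (Right, Front): payoffs 7, 0, 1 → best response Up.
Player 1 against (Right, Back): payoffs 4, 0, 3 → best response Up.
Player 2 against (Up, Front): payoffs 8, 9 → best response Right.
Player 2 against (Up, Back): payoffs 7, 3 → best response Left.
Player 2 against (Middle, Front): payoffs 4, 9 → best response Right.
Player 2 against (Middle, Back): payoffs 9, 8 → best response Left.
Player 2 against (Down, Front): payoffs 6, 5 → best response Left.
Player 2 against (Down, Back): payoffs 1, 8 → best response Right.
Player 3 against (Up, Left): payoffs 3, 5 → best response Back.
Player 3 against (Up, Right): payoffs 3, 5 → best response Back.
Player 3 against (Middle, Left): payoffs 2, 5 → best response Back.
Player 3 against (Middle, Right): payoffs 4, 9 → best response Back.
Player 3 against (Down, Left): payoffs 8, 4 → best response Front.
Player 3 against (Down, Right): payoffs 9, 1 → best response Front.
Mutual best responses: (Middle, Left, Back).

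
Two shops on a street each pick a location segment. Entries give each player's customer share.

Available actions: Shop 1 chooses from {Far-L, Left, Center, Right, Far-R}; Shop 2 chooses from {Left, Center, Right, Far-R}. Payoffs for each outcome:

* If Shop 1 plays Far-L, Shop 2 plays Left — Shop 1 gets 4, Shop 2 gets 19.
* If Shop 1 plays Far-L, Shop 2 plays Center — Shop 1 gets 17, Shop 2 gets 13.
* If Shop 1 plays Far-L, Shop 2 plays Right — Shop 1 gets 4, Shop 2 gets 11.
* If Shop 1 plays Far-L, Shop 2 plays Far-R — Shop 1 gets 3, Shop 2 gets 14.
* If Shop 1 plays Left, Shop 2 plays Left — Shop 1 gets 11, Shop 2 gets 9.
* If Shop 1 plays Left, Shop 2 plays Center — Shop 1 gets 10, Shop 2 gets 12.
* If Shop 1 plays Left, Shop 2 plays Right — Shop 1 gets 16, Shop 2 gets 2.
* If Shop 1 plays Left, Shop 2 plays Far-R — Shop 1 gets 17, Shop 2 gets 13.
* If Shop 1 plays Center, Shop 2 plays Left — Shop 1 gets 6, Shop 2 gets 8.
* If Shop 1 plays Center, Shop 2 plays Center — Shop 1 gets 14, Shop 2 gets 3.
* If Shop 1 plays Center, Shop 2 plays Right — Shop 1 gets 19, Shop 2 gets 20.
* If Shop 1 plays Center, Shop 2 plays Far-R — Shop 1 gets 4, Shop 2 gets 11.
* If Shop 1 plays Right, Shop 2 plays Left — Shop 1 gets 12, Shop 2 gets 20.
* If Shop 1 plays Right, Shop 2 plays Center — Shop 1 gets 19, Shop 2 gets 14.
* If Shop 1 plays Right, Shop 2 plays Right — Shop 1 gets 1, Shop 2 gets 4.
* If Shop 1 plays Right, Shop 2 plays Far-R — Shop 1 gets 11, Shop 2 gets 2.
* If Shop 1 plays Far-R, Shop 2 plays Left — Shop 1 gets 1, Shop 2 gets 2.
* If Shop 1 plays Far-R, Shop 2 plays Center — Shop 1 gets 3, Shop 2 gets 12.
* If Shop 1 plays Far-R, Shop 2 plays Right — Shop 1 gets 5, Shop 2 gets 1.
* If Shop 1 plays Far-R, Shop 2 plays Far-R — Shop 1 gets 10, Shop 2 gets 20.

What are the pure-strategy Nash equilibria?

Check each profile: it is a Nash equilibrium iff no player can strictly gain by switching unilaterally.
(Far-L, Left): Shop 1 can switch to Left (4 → 11). Not NE.
(Far-L, Center): Shop 1 can switch to Right (17 → 19). Not NE.
(Far-L, Right): Shop 1 can switch to Left (4 → 16). Not NE.
(Far-L, Far-R): Shop 1 can switch to Left (3 → 17). Not NE.
(Left, Left): Shop 1 can switch to Right (11 → 12). Not NE.
(Left, Center): Shop 1 can switch to Far-L (10 → 17). Not NE.
(Left, Right): Shop 1 can switch to Center (16 → 19). Not NE.
(Left, Far-R): Shop 1 gets 17, best alternative 11; Shop 2 gets 13, best alternative 12. No profitable deviation — NE.
(Center, Left): Shop 1 can switch to Left (6 → 11). Not NE.
(Center, Right): Shop 1 gets 19, best alternative 16; Shop 2 gets 20, best alternative 11. No profitable deviation — NE.
(Right, Left): Shop 1 gets 12, best alternative 11; Shop 2 gets 20, best alternative 14. No profitable deviation — NE.
(The remaining 9 profiles each have a profitable deviation by the same check.)

The pure Nash equilibria are (Left, Far-R), (Center, Right), (Right, Left).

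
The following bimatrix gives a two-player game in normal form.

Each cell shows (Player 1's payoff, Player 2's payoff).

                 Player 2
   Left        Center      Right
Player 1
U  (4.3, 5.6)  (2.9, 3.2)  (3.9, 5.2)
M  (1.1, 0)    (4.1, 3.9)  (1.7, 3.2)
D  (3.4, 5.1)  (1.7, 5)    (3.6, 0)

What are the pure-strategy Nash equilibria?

Mark each player's best response to every combination of opponents' strategies; a profile where every player is best-responding is a pure Nash equilibrium.
Player 1 against Left: payoffs 4.3, 1.1, 3.4 → best response U.
Player 1 against Center: payoffs 2.9, 4.1, 1.7 → best response M.
Player 1 against Right: payoffs 3.9, 1.7, 3.6 → best response U.
Player 2 against U: payoffs 5.6, 3.2, 5.2 → best response Left.
Player 2 against M: payoffs 0, 3.9, 3.2 → best response Center.
Player 2 against D: payoffs 5.1, 5, 0 → best response Left.
Mutual best responses: (U, Left); (M, Center).

The pure Nash equilibria are (U, Left); (M, Center).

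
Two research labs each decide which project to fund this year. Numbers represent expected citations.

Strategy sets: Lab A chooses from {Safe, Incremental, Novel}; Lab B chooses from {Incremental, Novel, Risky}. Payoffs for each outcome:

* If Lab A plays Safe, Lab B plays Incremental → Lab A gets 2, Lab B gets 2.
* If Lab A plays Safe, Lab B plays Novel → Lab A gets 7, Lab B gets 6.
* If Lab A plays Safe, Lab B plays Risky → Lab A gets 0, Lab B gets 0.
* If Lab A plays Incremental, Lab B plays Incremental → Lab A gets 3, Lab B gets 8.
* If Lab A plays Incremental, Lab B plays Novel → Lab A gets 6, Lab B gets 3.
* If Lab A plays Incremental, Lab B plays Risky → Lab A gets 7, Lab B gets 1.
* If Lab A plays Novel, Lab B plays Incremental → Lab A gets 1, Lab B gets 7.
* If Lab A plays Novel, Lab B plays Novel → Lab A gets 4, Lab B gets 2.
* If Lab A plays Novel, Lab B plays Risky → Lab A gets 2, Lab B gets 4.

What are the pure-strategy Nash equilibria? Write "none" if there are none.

Lab A against Incremental: payoffs 2, 3, 1 → best response Incremental.
Lab A against Novel: payoffs 7, 6, 4 → best response Safe.
Lab A against Risky: payoffs 0, 7, 2 → best response Incremental.
Lab B against Safe: payoffs 2, 6, 0 → best response Novel.
Lab B against Incremental: payoffs 8, 3, 1 → best response Incremental.
Lab B against Novel: payoffs 7, 2, 4 → best response Incremental.
Mutual best responses: (Safe, Novel); (Incremental, Incremental).

The pure Nash equilibria are (Safe, Novel), (Incremental, Incremental).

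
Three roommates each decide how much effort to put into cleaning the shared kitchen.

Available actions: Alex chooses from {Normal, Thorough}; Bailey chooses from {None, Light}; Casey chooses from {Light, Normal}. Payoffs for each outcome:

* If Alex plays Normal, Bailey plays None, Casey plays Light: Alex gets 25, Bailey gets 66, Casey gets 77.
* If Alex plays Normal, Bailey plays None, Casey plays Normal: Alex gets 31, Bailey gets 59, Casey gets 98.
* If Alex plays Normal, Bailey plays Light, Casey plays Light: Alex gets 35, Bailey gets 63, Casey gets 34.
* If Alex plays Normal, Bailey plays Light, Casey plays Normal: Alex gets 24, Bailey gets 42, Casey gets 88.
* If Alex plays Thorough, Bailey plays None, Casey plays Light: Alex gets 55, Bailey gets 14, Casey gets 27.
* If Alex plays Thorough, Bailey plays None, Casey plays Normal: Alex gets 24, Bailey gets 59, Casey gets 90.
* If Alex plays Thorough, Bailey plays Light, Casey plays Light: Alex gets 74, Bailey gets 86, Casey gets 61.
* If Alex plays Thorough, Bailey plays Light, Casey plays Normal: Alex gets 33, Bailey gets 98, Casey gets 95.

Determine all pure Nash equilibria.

(Normal, None, Light): Alex can switch to Thorough (25 → 55). Not NE.
(Normal, None, Normal): Alex gets 31, best alternative 24; Bailey gets 59, best alternative 42; Casey gets 98, best alternative 77. No profitable deviation — NE.
(Normal, Light, Light): Alex can switch to Thorough (35 → 74). Not NE.
(Normal, Light, Normal): Alex can switch to Thorough (24 → 33). Not NE.
(Thorough, None, Light): Bailey can switch to Light (14 → 86). Not NE.
(Thorough, None, Normal): Alex can switch to Normal (24 → 31). Not NE.
(Thorough, Light, Light): Casey can switch to Normal (61 → 95). Not NE.
(Thorough, Light, Normal): Alex gets 33, best alternative 24; Bailey gets 98, best alternative 59; Casey gets 95, best alternative 61. No profitable deviation — NE.

The pure Nash equilibria are (Normal, None, Normal), (Thorough, Light, Normal).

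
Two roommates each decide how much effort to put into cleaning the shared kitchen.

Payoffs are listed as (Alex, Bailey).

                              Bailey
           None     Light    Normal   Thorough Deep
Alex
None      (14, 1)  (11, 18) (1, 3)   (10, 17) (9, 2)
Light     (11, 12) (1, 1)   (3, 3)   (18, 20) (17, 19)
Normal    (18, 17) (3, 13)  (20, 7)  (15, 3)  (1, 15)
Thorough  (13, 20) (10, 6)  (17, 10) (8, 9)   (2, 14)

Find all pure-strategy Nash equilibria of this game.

(None, None): Alex can switch to Normal (14 → 18). Not NE.
(None, Light): Alex gets 11, best alternative 10; Bailey gets 18, best alternative 17. No profitable deviation — NE.
(None, Normal): Alex can switch to Light (1 → 3). Not NE.
(None, Thorough): Alex can switch to Light (10 → 18). Not NE.
(None, Deep): Alex can switch to Light (9 → 17). Not NE.
(Light, None): Alex can switch to None (11 → 14). Not NE.
(Light, Light): Alex can switch to None (1 → 11). Not NE.
(Light, Normal): Alex can switch to Normal (3 → 20). Not NE.
(Light, Thorough): Alex gets 18, best alternative 15; Bailey gets 20, best alternative 19. No profitable deviation — NE.
(Light, Deep): Bailey can switch to Thorough (19 → 20). Not NE.
(Normal, None): Alex gets 18, best alternative 14; Bailey gets 17, best alternative 15. No profitable deviation — NE.
(The remaining 9 profiles each have a profitable deviation by the same check.)

The pure Nash equilibria are (None, Light); (Light, Thorough); (Normal, None).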